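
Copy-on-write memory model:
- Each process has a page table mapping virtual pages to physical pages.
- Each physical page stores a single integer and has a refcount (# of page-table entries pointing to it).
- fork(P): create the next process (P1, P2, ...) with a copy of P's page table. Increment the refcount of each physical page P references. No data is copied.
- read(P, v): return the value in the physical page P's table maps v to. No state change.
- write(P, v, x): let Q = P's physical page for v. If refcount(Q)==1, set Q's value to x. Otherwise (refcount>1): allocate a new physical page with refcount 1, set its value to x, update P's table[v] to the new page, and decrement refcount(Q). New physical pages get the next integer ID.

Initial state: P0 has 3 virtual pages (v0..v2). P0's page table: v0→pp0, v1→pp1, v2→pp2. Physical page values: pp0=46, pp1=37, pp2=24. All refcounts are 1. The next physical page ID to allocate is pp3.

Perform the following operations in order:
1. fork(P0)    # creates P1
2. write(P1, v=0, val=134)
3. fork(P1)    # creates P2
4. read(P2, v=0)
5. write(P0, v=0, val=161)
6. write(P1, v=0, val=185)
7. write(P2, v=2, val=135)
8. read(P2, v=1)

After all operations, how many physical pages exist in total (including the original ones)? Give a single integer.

Answer: 6

Derivation:
Op 1: fork(P0) -> P1. 3 ppages; refcounts: pp0:2 pp1:2 pp2:2
Op 2: write(P1, v0, 134). refcount(pp0)=2>1 -> COPY to pp3. 4 ppages; refcounts: pp0:1 pp1:2 pp2:2 pp3:1
Op 3: fork(P1) -> P2. 4 ppages; refcounts: pp0:1 pp1:3 pp2:3 pp3:2
Op 4: read(P2, v0) -> 134. No state change.
Op 5: write(P0, v0, 161). refcount(pp0)=1 -> write in place. 4 ppages; refcounts: pp0:1 pp1:3 pp2:3 pp3:2
Op 6: write(P1, v0, 185). refcount(pp3)=2>1 -> COPY to pp4. 5 ppages; refcounts: pp0:1 pp1:3 pp2:3 pp3:1 pp4:1
Op 7: write(P2, v2, 135). refcount(pp2)=3>1 -> COPY to pp5. 6 ppages; refcounts: pp0:1 pp1:3 pp2:2 pp3:1 pp4:1 pp5:1
Op 8: read(P2, v1) -> 37. No state change.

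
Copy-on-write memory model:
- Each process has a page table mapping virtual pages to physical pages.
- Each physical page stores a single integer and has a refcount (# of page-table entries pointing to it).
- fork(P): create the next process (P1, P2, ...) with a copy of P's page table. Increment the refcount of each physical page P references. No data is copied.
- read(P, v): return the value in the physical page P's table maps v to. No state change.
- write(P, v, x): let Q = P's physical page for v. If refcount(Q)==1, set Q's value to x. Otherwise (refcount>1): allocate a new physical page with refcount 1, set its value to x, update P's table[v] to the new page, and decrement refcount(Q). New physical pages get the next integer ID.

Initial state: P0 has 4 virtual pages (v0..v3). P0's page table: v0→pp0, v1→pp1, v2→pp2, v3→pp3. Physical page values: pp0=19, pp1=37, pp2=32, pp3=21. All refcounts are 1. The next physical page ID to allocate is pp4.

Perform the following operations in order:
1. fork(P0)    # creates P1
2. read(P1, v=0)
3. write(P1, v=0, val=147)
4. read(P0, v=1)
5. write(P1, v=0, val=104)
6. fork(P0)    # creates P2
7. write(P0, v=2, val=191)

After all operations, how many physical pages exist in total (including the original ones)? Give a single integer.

Answer: 6

Derivation:
Op 1: fork(P0) -> P1. 4 ppages; refcounts: pp0:2 pp1:2 pp2:2 pp3:2
Op 2: read(P1, v0) -> 19. No state change.
Op 3: write(P1, v0, 147). refcount(pp0)=2>1 -> COPY to pp4. 5 ppages; refcounts: pp0:1 pp1:2 pp2:2 pp3:2 pp4:1
Op 4: read(P0, v1) -> 37. No state change.
Op 5: write(P1, v0, 104). refcount(pp4)=1 -> write in place. 5 ppages; refcounts: pp0:1 pp1:2 pp2:2 pp3:2 pp4:1
Op 6: fork(P0) -> P2. 5 ppages; refcounts: pp0:2 pp1:3 pp2:3 pp3:3 pp4:1
Op 7: write(P0, v2, 191). refcount(pp2)=3>1 -> COPY to pp5. 6 ppages; refcounts: pp0:2 pp1:3 pp2:2 pp3:3 pp4:1 pp5:1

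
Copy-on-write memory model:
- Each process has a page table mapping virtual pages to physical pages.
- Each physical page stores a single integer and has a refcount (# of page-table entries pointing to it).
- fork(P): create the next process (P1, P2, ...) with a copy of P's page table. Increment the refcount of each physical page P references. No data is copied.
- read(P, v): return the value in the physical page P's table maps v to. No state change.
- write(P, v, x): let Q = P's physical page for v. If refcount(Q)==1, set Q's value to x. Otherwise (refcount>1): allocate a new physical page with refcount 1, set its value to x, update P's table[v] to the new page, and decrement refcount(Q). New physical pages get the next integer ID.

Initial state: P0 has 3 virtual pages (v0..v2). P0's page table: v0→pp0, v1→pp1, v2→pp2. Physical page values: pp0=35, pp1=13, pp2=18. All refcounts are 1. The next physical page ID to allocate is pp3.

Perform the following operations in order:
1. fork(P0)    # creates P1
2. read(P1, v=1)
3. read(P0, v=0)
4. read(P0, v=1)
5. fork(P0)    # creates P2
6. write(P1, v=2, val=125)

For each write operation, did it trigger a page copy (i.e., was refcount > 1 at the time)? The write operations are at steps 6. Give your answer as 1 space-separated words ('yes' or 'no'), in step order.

Op 1: fork(P0) -> P1. 3 ppages; refcounts: pp0:2 pp1:2 pp2:2
Op 2: read(P1, v1) -> 13. No state change.
Op 3: read(P0, v0) -> 35. No state change.
Op 4: read(P0, v1) -> 13. No state change.
Op 5: fork(P0) -> P2. 3 ppages; refcounts: pp0:3 pp1:3 pp2:3
Op 6: write(P1, v2, 125). refcount(pp2)=3>1 -> COPY to pp3. 4 ppages; refcounts: pp0:3 pp1:3 pp2:2 pp3:1

yes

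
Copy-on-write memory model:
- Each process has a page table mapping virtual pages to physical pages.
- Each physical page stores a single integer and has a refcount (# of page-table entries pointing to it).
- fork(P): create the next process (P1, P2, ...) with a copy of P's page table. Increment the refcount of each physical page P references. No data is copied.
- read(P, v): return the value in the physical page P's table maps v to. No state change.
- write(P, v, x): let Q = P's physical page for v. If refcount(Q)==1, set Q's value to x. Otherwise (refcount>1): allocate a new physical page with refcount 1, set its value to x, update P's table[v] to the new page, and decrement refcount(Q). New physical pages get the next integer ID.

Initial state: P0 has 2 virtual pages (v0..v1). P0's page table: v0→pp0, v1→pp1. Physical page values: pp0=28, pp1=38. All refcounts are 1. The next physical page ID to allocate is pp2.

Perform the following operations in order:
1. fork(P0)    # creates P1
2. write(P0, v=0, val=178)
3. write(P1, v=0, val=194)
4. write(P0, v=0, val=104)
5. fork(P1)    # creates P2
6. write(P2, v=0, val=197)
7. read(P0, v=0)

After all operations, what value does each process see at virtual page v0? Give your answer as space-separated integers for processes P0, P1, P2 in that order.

Op 1: fork(P0) -> P1. 2 ppages; refcounts: pp0:2 pp1:2
Op 2: write(P0, v0, 178). refcount(pp0)=2>1 -> COPY to pp2. 3 ppages; refcounts: pp0:1 pp1:2 pp2:1
Op 3: write(P1, v0, 194). refcount(pp0)=1 -> write in place. 3 ppages; refcounts: pp0:1 pp1:2 pp2:1
Op 4: write(P0, v0, 104). refcount(pp2)=1 -> write in place. 3 ppages; refcounts: pp0:1 pp1:2 pp2:1
Op 5: fork(P1) -> P2. 3 ppages; refcounts: pp0:2 pp1:3 pp2:1
Op 6: write(P2, v0, 197). refcount(pp0)=2>1 -> COPY to pp3. 4 ppages; refcounts: pp0:1 pp1:3 pp2:1 pp3:1
Op 7: read(P0, v0) -> 104. No state change.
P0: v0 -> pp2 = 104
P1: v0 -> pp0 = 194
P2: v0 -> pp3 = 197

Answer: 104 194 197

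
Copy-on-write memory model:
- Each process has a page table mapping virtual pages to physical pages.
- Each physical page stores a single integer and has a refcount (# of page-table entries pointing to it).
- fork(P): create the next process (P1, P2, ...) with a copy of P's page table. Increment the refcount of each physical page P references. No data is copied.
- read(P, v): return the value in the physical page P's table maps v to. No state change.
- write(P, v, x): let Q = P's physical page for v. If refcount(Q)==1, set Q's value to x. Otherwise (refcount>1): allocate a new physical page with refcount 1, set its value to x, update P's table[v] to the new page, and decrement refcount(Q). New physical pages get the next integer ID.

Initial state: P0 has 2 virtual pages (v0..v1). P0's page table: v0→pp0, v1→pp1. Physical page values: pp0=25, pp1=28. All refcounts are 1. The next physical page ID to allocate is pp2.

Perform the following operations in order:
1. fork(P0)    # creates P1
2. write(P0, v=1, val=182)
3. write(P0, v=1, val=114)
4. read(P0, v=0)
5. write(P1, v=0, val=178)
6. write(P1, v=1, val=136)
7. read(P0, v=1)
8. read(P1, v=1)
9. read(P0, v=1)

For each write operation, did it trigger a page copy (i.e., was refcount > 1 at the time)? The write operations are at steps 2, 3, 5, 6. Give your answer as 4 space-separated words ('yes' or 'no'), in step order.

Op 1: fork(P0) -> P1. 2 ppages; refcounts: pp0:2 pp1:2
Op 2: write(P0, v1, 182). refcount(pp1)=2>1 -> COPY to pp2. 3 ppages; refcounts: pp0:2 pp1:1 pp2:1
Op 3: write(P0, v1, 114). refcount(pp2)=1 -> write in place. 3 ppages; refcounts: pp0:2 pp1:1 pp2:1
Op 4: read(P0, v0) -> 25. No state change.
Op 5: write(P1, v0, 178). refcount(pp0)=2>1 -> COPY to pp3. 4 ppages; refcounts: pp0:1 pp1:1 pp2:1 pp3:1
Op 6: write(P1, v1, 136). refcount(pp1)=1 -> write in place. 4 ppages; refcounts: pp0:1 pp1:1 pp2:1 pp3:1
Op 7: read(P0, v1) -> 114. No state change.
Op 8: read(P1, v1) -> 136. No state change.
Op 9: read(P0, v1) -> 114. No state change.

yes no yes no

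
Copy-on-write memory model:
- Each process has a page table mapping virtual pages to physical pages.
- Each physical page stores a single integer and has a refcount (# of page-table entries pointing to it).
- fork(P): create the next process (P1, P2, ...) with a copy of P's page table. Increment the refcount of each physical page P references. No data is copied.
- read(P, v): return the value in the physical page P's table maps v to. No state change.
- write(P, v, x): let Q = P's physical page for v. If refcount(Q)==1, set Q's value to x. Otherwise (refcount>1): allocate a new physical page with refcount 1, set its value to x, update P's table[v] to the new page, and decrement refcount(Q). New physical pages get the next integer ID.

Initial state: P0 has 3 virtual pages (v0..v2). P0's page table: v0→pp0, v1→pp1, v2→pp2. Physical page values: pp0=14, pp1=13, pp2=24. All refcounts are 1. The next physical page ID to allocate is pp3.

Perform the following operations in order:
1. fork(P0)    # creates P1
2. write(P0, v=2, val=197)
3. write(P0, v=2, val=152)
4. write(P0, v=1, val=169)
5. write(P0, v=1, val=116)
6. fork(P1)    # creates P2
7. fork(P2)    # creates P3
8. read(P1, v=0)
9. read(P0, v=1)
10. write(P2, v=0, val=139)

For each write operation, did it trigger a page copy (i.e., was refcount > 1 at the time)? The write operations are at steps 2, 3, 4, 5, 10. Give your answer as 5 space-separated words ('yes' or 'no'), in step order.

Op 1: fork(P0) -> P1. 3 ppages; refcounts: pp0:2 pp1:2 pp2:2
Op 2: write(P0, v2, 197). refcount(pp2)=2>1 -> COPY to pp3. 4 ppages; refcounts: pp0:2 pp1:2 pp2:1 pp3:1
Op 3: write(P0, v2, 152). refcount(pp3)=1 -> write in place. 4 ppages; refcounts: pp0:2 pp1:2 pp2:1 pp3:1
Op 4: write(P0, v1, 169). refcount(pp1)=2>1 -> COPY to pp4. 5 ppages; refcounts: pp0:2 pp1:1 pp2:1 pp3:1 pp4:1
Op 5: write(P0, v1, 116). refcount(pp4)=1 -> write in place. 5 ppages; refcounts: pp0:2 pp1:1 pp2:1 pp3:1 pp4:1
Op 6: fork(P1) -> P2. 5 ppages; refcounts: pp0:3 pp1:2 pp2:2 pp3:1 pp4:1
Op 7: fork(P2) -> P3. 5 ppages; refcounts: pp0:4 pp1:3 pp2:3 pp3:1 pp4:1
Op 8: read(P1, v0) -> 14. No state change.
Op 9: read(P0, v1) -> 116. No state change.
Op 10: write(P2, v0, 139). refcount(pp0)=4>1 -> COPY to pp5. 6 ppages; refcounts: pp0:3 pp1:3 pp2:3 pp3:1 pp4:1 pp5:1

yes no yes no yes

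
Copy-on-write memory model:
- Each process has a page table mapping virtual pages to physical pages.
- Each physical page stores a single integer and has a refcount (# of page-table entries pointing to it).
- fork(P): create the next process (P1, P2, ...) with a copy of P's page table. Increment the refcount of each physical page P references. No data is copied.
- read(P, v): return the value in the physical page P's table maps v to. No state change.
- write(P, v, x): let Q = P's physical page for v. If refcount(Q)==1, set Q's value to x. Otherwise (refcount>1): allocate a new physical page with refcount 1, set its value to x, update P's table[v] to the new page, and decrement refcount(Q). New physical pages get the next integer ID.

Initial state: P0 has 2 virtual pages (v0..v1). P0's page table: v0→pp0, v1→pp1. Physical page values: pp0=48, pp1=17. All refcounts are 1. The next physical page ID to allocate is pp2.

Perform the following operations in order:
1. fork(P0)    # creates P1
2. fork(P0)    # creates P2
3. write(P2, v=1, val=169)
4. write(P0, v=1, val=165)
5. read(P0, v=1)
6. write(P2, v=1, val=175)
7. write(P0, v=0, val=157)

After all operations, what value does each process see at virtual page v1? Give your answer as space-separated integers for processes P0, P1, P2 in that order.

Answer: 165 17 175

Derivation:
Op 1: fork(P0) -> P1. 2 ppages; refcounts: pp0:2 pp1:2
Op 2: fork(P0) -> P2. 2 ppages; refcounts: pp0:3 pp1:3
Op 3: write(P2, v1, 169). refcount(pp1)=3>1 -> COPY to pp2. 3 ppages; refcounts: pp0:3 pp1:2 pp2:1
Op 4: write(P0, v1, 165). refcount(pp1)=2>1 -> COPY to pp3. 4 ppages; refcounts: pp0:3 pp1:1 pp2:1 pp3:1
Op 5: read(P0, v1) -> 165. No state change.
Op 6: write(P2, v1, 175). refcount(pp2)=1 -> write in place. 4 ppages; refcounts: pp0:3 pp1:1 pp2:1 pp3:1
Op 7: write(P0, v0, 157). refcount(pp0)=3>1 -> COPY to pp4. 5 ppages; refcounts: pp0:2 pp1:1 pp2:1 pp3:1 pp4:1
P0: v1 -> pp3 = 165
P1: v1 -> pp1 = 17
P2: v1 -> pp2 = 175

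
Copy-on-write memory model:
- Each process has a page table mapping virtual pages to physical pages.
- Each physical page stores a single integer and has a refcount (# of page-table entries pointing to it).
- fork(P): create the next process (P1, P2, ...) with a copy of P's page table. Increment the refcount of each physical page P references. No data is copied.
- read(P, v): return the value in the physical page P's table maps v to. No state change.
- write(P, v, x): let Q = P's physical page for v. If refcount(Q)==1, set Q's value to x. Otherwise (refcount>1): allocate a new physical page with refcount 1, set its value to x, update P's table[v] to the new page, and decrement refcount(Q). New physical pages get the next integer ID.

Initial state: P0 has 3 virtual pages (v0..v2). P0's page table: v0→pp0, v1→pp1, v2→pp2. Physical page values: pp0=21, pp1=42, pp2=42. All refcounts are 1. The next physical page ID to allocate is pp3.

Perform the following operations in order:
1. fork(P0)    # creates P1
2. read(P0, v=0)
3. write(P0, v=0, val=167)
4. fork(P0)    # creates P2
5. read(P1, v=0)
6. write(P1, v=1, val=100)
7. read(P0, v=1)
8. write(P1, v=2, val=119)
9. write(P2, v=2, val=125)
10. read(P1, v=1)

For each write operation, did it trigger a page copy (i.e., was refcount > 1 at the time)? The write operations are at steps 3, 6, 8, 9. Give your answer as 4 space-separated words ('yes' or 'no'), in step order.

Op 1: fork(P0) -> P1. 3 ppages; refcounts: pp0:2 pp1:2 pp2:2
Op 2: read(P0, v0) -> 21. No state change.
Op 3: write(P0, v0, 167). refcount(pp0)=2>1 -> COPY to pp3. 4 ppages; refcounts: pp0:1 pp1:2 pp2:2 pp3:1
Op 4: fork(P0) -> P2. 4 ppages; refcounts: pp0:1 pp1:3 pp2:3 pp3:2
Op 5: read(P1, v0) -> 21. No state change.
Op 6: write(P1, v1, 100). refcount(pp1)=3>1 -> COPY to pp4. 5 ppages; refcounts: pp0:1 pp1:2 pp2:3 pp3:2 pp4:1
Op 7: read(P0, v1) -> 42. No state change.
Op 8: write(P1, v2, 119). refcount(pp2)=3>1 -> COPY to pp5. 6 ppages; refcounts: pp0:1 pp1:2 pp2:2 pp3:2 pp4:1 pp5:1
Op 9: write(P2, v2, 125). refcount(pp2)=2>1 -> COPY to pp6. 7 ppages; refcounts: pp0:1 pp1:2 pp2:1 pp3:2 pp4:1 pp5:1 pp6:1
Op 10: read(P1, v1) -> 100. No state change.

yes yes yes yes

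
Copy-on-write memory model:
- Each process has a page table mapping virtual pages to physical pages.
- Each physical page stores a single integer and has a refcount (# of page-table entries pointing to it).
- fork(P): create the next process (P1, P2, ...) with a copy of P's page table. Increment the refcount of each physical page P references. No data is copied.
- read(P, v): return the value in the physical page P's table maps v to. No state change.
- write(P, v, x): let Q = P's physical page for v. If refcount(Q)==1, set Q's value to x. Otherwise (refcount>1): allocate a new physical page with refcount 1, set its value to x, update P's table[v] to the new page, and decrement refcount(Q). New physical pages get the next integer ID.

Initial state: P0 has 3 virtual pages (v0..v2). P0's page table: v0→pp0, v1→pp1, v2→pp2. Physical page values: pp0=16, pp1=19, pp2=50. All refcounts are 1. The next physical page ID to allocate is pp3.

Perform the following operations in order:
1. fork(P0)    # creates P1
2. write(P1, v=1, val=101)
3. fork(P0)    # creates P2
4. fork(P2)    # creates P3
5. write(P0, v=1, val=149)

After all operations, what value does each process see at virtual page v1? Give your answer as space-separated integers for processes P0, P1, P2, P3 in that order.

Answer: 149 101 19 19

Derivation:
Op 1: fork(P0) -> P1. 3 ppages; refcounts: pp0:2 pp1:2 pp2:2
Op 2: write(P1, v1, 101). refcount(pp1)=2>1 -> COPY to pp3. 4 ppages; refcounts: pp0:2 pp1:1 pp2:2 pp3:1
Op 3: fork(P0) -> P2. 4 ppages; refcounts: pp0:3 pp1:2 pp2:3 pp3:1
Op 4: fork(P2) -> P3. 4 ppages; refcounts: pp0:4 pp1:3 pp2:4 pp3:1
Op 5: write(P0, v1, 149). refcount(pp1)=3>1 -> COPY to pp4. 5 ppages; refcounts: pp0:4 pp1:2 pp2:4 pp3:1 pp4:1
P0: v1 -> pp4 = 149
P1: v1 -> pp3 = 101
P2: v1 -> pp1 = 19
P3: v1 -> pp1 = 19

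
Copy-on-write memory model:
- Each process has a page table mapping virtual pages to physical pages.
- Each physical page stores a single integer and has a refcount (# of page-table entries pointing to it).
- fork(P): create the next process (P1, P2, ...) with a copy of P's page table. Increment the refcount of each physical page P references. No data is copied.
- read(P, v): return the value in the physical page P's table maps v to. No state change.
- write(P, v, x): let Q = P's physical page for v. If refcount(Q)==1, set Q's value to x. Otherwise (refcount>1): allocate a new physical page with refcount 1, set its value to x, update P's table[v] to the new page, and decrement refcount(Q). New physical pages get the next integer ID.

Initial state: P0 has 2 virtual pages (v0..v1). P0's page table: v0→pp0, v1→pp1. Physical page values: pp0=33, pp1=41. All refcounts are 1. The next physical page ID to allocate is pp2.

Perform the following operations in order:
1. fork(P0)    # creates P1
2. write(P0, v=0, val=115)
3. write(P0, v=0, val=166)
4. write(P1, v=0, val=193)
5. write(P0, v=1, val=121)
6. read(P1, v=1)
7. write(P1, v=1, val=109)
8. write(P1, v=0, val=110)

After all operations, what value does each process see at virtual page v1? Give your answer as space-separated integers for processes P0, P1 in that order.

Answer: 121 109

Derivation:
Op 1: fork(P0) -> P1. 2 ppages; refcounts: pp0:2 pp1:2
Op 2: write(P0, v0, 115). refcount(pp0)=2>1 -> COPY to pp2. 3 ppages; refcounts: pp0:1 pp1:2 pp2:1
Op 3: write(P0, v0, 166). refcount(pp2)=1 -> write in place. 3 ppages; refcounts: pp0:1 pp1:2 pp2:1
Op 4: write(P1, v0, 193). refcount(pp0)=1 -> write in place. 3 ppages; refcounts: pp0:1 pp1:2 pp2:1
Op 5: write(P0, v1, 121). refcount(pp1)=2>1 -> COPY to pp3. 4 ppages; refcounts: pp0:1 pp1:1 pp2:1 pp3:1
Op 6: read(P1, v1) -> 41. No state change.
Op 7: write(P1, v1, 109). refcount(pp1)=1 -> write in place. 4 ppages; refcounts: pp0:1 pp1:1 pp2:1 pp3:1
Op 8: write(P1, v0, 110). refcount(pp0)=1 -> write in place. 4 ppages; refcounts: pp0:1 pp1:1 pp2:1 pp3:1
P0: v1 -> pp3 = 121
P1: v1 -> pp1 = 109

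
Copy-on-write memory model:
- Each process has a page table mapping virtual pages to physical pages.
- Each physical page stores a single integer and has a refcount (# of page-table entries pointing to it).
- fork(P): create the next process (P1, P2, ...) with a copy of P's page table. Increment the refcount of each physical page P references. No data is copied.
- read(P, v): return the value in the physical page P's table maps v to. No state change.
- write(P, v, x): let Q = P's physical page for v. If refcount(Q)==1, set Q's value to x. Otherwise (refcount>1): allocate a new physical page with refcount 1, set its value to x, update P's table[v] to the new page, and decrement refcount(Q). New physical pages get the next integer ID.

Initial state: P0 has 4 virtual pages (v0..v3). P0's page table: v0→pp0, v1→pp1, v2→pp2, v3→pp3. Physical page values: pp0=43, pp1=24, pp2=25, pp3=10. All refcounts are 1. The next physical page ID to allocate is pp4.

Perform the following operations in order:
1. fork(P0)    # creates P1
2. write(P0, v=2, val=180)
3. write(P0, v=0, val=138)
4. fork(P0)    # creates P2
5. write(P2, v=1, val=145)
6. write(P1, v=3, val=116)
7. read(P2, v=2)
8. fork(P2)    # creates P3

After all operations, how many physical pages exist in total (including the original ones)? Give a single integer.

Answer: 8

Derivation:
Op 1: fork(P0) -> P1. 4 ppages; refcounts: pp0:2 pp1:2 pp2:2 pp3:2
Op 2: write(P0, v2, 180). refcount(pp2)=2>1 -> COPY to pp4. 5 ppages; refcounts: pp0:2 pp1:2 pp2:1 pp3:2 pp4:1
Op 3: write(P0, v0, 138). refcount(pp0)=2>1 -> COPY to pp5. 6 ppages; refcounts: pp0:1 pp1:2 pp2:1 pp3:2 pp4:1 pp5:1
Op 4: fork(P0) -> P2. 6 ppages; refcounts: pp0:1 pp1:3 pp2:1 pp3:3 pp4:2 pp5:2
Op 5: write(P2, v1, 145). refcount(pp1)=3>1 -> COPY to pp6. 7 ppages; refcounts: pp0:1 pp1:2 pp2:1 pp3:3 pp4:2 pp5:2 pp6:1
Op 6: write(P1, v3, 116). refcount(pp3)=3>1 -> COPY to pp7. 8 ppages; refcounts: pp0:1 pp1:2 pp2:1 pp3:2 pp4:2 pp5:2 pp6:1 pp7:1
Op 7: read(P2, v2) -> 180. No state change.
Op 8: fork(P2) -> P3. 8 ppages; refcounts: pp0:1 pp1:2 pp2:1 pp3:3 pp4:3 pp5:3 pp6:2 pp7:1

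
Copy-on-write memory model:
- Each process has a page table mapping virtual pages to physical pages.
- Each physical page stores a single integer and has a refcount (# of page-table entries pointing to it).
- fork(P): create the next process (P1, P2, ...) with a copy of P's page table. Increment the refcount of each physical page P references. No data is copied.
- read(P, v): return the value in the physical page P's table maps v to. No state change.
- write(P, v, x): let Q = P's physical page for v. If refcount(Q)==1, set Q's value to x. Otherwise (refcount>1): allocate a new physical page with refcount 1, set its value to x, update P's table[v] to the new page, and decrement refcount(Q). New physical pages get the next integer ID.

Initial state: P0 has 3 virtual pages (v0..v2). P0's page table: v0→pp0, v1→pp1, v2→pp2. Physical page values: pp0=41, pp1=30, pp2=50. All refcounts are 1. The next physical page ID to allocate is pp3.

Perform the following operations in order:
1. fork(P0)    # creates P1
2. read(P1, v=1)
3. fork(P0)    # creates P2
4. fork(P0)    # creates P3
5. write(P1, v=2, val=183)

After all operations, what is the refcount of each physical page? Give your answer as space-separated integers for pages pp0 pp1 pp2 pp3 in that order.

Answer: 4 4 3 1

Derivation:
Op 1: fork(P0) -> P1. 3 ppages; refcounts: pp0:2 pp1:2 pp2:2
Op 2: read(P1, v1) -> 30. No state change.
Op 3: fork(P0) -> P2. 3 ppages; refcounts: pp0:3 pp1:3 pp2:3
Op 4: fork(P0) -> P3. 3 ppages; refcounts: pp0:4 pp1:4 pp2:4
Op 5: write(P1, v2, 183). refcount(pp2)=4>1 -> COPY to pp3. 4 ppages; refcounts: pp0:4 pp1:4 pp2:3 pp3:1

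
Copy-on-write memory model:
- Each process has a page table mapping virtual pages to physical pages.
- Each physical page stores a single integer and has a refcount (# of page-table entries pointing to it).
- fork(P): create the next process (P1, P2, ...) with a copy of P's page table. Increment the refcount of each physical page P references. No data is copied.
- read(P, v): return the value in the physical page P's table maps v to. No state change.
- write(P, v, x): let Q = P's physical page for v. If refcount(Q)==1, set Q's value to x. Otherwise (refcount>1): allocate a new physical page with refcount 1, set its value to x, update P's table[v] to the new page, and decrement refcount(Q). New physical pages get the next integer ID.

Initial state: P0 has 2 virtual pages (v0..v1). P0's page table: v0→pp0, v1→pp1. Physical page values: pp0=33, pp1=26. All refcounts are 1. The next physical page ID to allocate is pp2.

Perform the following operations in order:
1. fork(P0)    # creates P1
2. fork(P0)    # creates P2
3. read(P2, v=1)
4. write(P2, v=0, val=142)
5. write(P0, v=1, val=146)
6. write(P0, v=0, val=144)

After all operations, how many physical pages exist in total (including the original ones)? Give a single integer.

Answer: 5

Derivation:
Op 1: fork(P0) -> P1. 2 ppages; refcounts: pp0:2 pp1:2
Op 2: fork(P0) -> P2. 2 ppages; refcounts: pp0:3 pp1:3
Op 3: read(P2, v1) -> 26. No state change.
Op 4: write(P2, v0, 142). refcount(pp0)=3>1 -> COPY to pp2. 3 ppages; refcounts: pp0:2 pp1:3 pp2:1
Op 5: write(P0, v1, 146). refcount(pp1)=3>1 -> COPY to pp3. 4 ppages; refcounts: pp0:2 pp1:2 pp2:1 pp3:1
Op 6: write(P0, v0, 144). refcount(pp0)=2>1 -> COPY to pp4. 5 ppages; refcounts: pp0:1 pp1:2 pp2:1 pp3:1 pp4:1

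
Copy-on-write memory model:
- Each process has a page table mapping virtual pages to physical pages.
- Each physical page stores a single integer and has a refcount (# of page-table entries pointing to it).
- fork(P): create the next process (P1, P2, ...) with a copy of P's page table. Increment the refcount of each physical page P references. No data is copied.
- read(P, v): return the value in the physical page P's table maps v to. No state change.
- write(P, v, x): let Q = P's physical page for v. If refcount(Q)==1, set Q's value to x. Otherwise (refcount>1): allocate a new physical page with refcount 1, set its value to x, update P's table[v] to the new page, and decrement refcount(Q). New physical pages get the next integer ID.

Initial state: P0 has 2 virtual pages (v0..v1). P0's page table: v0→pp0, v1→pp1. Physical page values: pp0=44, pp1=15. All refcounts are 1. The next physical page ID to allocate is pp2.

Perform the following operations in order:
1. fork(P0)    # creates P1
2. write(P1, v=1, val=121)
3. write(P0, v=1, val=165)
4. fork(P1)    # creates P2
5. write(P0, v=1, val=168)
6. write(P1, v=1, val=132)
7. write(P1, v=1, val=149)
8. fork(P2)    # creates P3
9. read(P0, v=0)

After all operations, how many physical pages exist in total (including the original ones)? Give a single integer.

Op 1: fork(P0) -> P1. 2 ppages; refcounts: pp0:2 pp1:2
Op 2: write(P1, v1, 121). refcount(pp1)=2>1 -> COPY to pp2. 3 ppages; refcounts: pp0:2 pp1:1 pp2:1
Op 3: write(P0, v1, 165). refcount(pp1)=1 -> write in place. 3 ppages; refcounts: pp0:2 pp1:1 pp2:1
Op 4: fork(P1) -> P2. 3 ppages; refcounts: pp0:3 pp1:1 pp2:2
Op 5: write(P0, v1, 168). refcount(pp1)=1 -> write in place. 3 ppages; refcounts: pp0:3 pp1:1 pp2:2
Op 6: write(P1, v1, 132). refcount(pp2)=2>1 -> COPY to pp3. 4 ppages; refcounts: pp0:3 pp1:1 pp2:1 pp3:1
Op 7: write(P1, v1, 149). refcount(pp3)=1 -> write in place. 4 ppages; refcounts: pp0:3 pp1:1 pp2:1 pp3:1
Op 8: fork(P2) -> P3. 4 ppages; refcounts: pp0:4 pp1:1 pp2:2 pp3:1
Op 9: read(P0, v0) -> 44. No state change.

Answer: 4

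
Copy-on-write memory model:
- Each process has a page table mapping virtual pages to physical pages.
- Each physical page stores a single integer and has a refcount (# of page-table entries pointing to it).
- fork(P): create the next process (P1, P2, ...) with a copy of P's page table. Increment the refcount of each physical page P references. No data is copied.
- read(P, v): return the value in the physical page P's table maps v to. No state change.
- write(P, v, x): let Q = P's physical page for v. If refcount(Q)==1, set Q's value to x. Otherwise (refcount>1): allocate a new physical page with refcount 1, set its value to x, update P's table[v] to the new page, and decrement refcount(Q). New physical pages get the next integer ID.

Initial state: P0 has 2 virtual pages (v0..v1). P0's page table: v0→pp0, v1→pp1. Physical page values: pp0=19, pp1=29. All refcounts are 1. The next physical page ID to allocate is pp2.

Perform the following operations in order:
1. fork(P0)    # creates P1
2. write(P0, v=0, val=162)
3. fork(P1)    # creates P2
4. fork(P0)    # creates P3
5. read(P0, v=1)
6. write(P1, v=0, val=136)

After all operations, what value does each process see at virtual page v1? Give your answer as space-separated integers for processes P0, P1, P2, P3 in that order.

Op 1: fork(P0) -> P1. 2 ppages; refcounts: pp0:2 pp1:2
Op 2: write(P0, v0, 162). refcount(pp0)=2>1 -> COPY to pp2. 3 ppages; refcounts: pp0:1 pp1:2 pp2:1
Op 3: fork(P1) -> P2. 3 ppages; refcounts: pp0:2 pp1:3 pp2:1
Op 4: fork(P0) -> P3. 3 ppages; refcounts: pp0:2 pp1:4 pp2:2
Op 5: read(P0, v1) -> 29. No state change.
Op 6: write(P1, v0, 136). refcount(pp0)=2>1 -> COPY to pp3. 4 ppages; refcounts: pp0:1 pp1:4 pp2:2 pp3:1
P0: v1 -> pp1 = 29
P1: v1 -> pp1 = 29
P2: v1 -> pp1 = 29
P3: v1 -> pp1 = 29

Answer: 29 29 29 29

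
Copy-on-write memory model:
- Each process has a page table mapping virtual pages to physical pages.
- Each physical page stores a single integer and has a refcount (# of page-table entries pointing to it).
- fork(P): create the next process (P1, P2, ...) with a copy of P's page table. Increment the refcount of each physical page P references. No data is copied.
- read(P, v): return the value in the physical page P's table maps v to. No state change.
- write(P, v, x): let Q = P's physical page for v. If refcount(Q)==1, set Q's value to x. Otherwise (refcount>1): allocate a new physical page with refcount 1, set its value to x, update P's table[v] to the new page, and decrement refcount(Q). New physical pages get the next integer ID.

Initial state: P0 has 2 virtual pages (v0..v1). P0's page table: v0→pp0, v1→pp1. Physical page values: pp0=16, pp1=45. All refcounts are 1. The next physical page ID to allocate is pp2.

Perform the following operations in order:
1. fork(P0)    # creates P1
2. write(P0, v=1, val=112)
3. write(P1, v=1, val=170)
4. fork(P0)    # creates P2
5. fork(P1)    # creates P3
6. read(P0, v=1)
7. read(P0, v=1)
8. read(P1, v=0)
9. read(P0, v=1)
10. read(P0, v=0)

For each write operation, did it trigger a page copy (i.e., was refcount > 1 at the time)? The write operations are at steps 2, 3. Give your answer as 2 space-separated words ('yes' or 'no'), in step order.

Op 1: fork(P0) -> P1. 2 ppages; refcounts: pp0:2 pp1:2
Op 2: write(P0, v1, 112). refcount(pp1)=2>1 -> COPY to pp2. 3 ppages; refcounts: pp0:2 pp1:1 pp2:1
Op 3: write(P1, v1, 170). refcount(pp1)=1 -> write in place. 3 ppages; refcounts: pp0:2 pp1:1 pp2:1
Op 4: fork(P0) -> P2. 3 ppages; refcounts: pp0:3 pp1:1 pp2:2
Op 5: fork(P1) -> P3. 3 ppages; refcounts: pp0:4 pp1:2 pp2:2
Op 6: read(P0, v1) -> 112. No state change.
Op 7: read(P0, v1) -> 112. No state change.
Op 8: read(P1, v0) -> 16. No state change.
Op 9: read(P0, v1) -> 112. No state change.
Op 10: read(P0, v0) -> 16. No state change.

yes no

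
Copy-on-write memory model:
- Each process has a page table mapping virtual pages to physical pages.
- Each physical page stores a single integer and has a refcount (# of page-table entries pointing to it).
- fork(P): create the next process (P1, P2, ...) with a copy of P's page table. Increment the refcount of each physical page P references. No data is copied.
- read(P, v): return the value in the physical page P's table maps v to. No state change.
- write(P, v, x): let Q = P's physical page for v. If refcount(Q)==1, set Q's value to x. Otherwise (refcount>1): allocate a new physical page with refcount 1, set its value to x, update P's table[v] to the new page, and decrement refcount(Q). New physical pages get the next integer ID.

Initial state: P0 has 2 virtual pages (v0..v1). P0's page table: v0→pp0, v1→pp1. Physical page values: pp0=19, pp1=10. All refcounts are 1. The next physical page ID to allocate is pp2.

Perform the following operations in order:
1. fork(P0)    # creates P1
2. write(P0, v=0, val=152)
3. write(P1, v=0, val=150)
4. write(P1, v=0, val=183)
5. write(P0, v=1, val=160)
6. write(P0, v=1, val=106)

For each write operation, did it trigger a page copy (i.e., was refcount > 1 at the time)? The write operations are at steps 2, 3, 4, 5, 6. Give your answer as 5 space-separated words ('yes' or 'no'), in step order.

Op 1: fork(P0) -> P1. 2 ppages; refcounts: pp0:2 pp1:2
Op 2: write(P0, v0, 152). refcount(pp0)=2>1 -> COPY to pp2. 3 ppages; refcounts: pp0:1 pp1:2 pp2:1
Op 3: write(P1, v0, 150). refcount(pp0)=1 -> write in place. 3 ppages; refcounts: pp0:1 pp1:2 pp2:1
Op 4: write(P1, v0, 183). refcount(pp0)=1 -> write in place. 3 ppages; refcounts: pp0:1 pp1:2 pp2:1
Op 5: write(P0, v1, 160). refcount(pp1)=2>1 -> COPY to pp3. 4 ppages; refcounts: pp0:1 pp1:1 pp2:1 pp3:1
Op 6: write(P0, v1, 106). refcount(pp3)=1 -> write in place. 4 ppages; refcounts: pp0:1 pp1:1 pp2:1 pp3:1

yes no no yes no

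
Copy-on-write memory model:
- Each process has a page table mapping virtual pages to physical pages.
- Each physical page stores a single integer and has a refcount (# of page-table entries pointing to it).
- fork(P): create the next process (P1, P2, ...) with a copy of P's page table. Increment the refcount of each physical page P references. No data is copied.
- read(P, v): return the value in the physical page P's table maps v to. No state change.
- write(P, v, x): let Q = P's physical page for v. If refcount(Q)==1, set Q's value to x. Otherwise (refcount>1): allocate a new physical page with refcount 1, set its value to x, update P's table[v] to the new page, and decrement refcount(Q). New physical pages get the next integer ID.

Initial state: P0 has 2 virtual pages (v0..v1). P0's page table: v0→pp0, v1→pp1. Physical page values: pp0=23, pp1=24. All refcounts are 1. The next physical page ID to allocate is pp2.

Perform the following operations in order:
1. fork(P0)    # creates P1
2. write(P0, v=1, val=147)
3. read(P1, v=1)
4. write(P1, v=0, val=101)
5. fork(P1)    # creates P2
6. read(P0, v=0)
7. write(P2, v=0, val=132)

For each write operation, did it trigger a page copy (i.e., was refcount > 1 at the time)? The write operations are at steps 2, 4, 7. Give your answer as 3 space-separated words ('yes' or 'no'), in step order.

Op 1: fork(P0) -> P1. 2 ppages; refcounts: pp0:2 pp1:2
Op 2: write(P0, v1, 147). refcount(pp1)=2>1 -> COPY to pp2. 3 ppages; refcounts: pp0:2 pp1:1 pp2:1
Op 3: read(P1, v1) -> 24. No state change.
Op 4: write(P1, v0, 101). refcount(pp0)=2>1 -> COPY to pp3. 4 ppages; refcounts: pp0:1 pp1:1 pp2:1 pp3:1
Op 5: fork(P1) -> P2. 4 ppages; refcounts: pp0:1 pp1:2 pp2:1 pp3:2
Op 6: read(P0, v0) -> 23. No state change.
Op 7: write(P2, v0, 132). refcount(pp3)=2>1 -> COPY to pp4. 5 ppages; refcounts: pp0:1 pp1:2 pp2:1 pp3:1 pp4:1

yes yes yes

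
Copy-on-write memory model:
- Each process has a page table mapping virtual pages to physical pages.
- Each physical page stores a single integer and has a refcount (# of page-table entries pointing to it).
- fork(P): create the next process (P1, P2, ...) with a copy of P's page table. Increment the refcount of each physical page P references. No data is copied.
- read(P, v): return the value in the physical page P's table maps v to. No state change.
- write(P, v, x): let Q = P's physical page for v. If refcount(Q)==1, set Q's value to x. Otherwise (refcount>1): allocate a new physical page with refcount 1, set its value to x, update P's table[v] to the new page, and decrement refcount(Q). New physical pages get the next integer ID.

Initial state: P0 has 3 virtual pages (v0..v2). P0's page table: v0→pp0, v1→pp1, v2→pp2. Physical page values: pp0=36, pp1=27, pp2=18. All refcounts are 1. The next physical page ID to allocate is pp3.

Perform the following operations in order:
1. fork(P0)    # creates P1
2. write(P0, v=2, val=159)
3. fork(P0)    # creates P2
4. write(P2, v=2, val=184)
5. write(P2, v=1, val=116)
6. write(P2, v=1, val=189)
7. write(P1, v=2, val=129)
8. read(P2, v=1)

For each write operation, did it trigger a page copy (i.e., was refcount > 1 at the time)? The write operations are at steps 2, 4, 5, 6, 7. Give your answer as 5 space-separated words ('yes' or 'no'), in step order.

Op 1: fork(P0) -> P1. 3 ppages; refcounts: pp0:2 pp1:2 pp2:2
Op 2: write(P0, v2, 159). refcount(pp2)=2>1 -> COPY to pp3. 4 ppages; refcounts: pp0:2 pp1:2 pp2:1 pp3:1
Op 3: fork(P0) -> P2. 4 ppages; refcounts: pp0:3 pp1:3 pp2:1 pp3:2
Op 4: write(P2, v2, 184). refcount(pp3)=2>1 -> COPY to pp4. 5 ppages; refcounts: pp0:3 pp1:3 pp2:1 pp3:1 pp4:1
Op 5: write(P2, v1, 116). refcount(pp1)=3>1 -> COPY to pp5. 6 ppages; refcounts: pp0:3 pp1:2 pp2:1 pp3:1 pp4:1 pp5:1
Op 6: write(P2, v1, 189). refcount(pp5)=1 -> write in place. 6 ppages; refcounts: pp0:3 pp1:2 pp2:1 pp3:1 pp4:1 pp5:1
Op 7: write(P1, v2, 129). refcount(pp2)=1 -> write in place. 6 ppages; refcounts: pp0:3 pp1:2 pp2:1 pp3:1 pp4:1 pp5:1
Op 8: read(P2, v1) -> 189. No state change.

yes yes yes no no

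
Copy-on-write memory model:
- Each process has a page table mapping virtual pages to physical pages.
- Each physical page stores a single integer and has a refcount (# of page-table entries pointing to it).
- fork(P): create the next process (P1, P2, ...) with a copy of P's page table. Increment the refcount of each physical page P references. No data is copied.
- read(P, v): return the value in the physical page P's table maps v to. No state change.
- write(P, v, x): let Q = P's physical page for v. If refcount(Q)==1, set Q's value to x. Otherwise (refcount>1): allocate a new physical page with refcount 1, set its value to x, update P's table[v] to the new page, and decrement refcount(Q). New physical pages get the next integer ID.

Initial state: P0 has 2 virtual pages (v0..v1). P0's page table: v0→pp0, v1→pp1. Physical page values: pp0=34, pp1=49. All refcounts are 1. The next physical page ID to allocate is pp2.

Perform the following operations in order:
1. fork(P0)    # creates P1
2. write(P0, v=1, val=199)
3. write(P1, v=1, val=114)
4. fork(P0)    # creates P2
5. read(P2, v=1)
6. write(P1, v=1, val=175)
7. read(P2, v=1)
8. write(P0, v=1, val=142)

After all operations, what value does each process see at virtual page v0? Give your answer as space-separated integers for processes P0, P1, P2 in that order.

Op 1: fork(P0) -> P1. 2 ppages; refcounts: pp0:2 pp1:2
Op 2: write(P0, v1, 199). refcount(pp1)=2>1 -> COPY to pp2. 3 ppages; refcounts: pp0:2 pp1:1 pp2:1
Op 3: write(P1, v1, 114). refcount(pp1)=1 -> write in place. 3 ppages; refcounts: pp0:2 pp1:1 pp2:1
Op 4: fork(P0) -> P2. 3 ppages; refcounts: pp0:3 pp1:1 pp2:2
Op 5: read(P2, v1) -> 199. No state change.
Op 6: write(P1, v1, 175). refcount(pp1)=1 -> write in place. 3 ppages; refcounts: pp0:3 pp1:1 pp2:2
Op 7: read(P2, v1) -> 199. No state change.
Op 8: write(P0, v1, 142). refcount(pp2)=2>1 -> COPY to pp3. 4 ppages; refcounts: pp0:3 pp1:1 pp2:1 pp3:1
P0: v0 -> pp0 = 34
P1: v0 -> pp0 = 34
P2: v0 -> pp0 = 34

Answer: 34 34 34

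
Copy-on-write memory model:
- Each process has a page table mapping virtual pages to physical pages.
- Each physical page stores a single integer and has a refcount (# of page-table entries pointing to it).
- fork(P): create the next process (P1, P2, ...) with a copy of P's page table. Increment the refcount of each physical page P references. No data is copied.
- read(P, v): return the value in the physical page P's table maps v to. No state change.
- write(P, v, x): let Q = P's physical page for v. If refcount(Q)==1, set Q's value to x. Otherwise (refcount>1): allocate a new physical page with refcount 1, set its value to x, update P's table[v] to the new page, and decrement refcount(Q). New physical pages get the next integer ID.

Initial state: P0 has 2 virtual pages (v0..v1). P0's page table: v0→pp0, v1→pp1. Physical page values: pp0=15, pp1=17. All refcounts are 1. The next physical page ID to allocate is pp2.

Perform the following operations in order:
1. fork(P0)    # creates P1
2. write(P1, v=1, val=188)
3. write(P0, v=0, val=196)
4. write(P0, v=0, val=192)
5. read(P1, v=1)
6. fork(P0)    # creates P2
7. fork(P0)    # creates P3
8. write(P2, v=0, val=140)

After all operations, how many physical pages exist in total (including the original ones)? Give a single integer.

Op 1: fork(P0) -> P1. 2 ppages; refcounts: pp0:2 pp1:2
Op 2: write(P1, v1, 188). refcount(pp1)=2>1 -> COPY to pp2. 3 ppages; refcounts: pp0:2 pp1:1 pp2:1
Op 3: write(P0, v0, 196). refcount(pp0)=2>1 -> COPY to pp3. 4 ppages; refcounts: pp0:1 pp1:1 pp2:1 pp3:1
Op 4: write(P0, v0, 192). refcount(pp3)=1 -> write in place. 4 ppages; refcounts: pp0:1 pp1:1 pp2:1 pp3:1
Op 5: read(P1, v1) -> 188. No state change.
Op 6: fork(P0) -> P2. 4 ppages; refcounts: pp0:1 pp1:2 pp2:1 pp3:2
Op 7: fork(P0) -> P3. 4 ppages; refcounts: pp0:1 pp1:3 pp2:1 pp3:3
Op 8: write(P2, v0, 140). refcount(pp3)=3>1 -> COPY to pp4. 5 ppages; refcounts: pp0:1 pp1:3 pp2:1 pp3:2 pp4:1

Answer: 5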